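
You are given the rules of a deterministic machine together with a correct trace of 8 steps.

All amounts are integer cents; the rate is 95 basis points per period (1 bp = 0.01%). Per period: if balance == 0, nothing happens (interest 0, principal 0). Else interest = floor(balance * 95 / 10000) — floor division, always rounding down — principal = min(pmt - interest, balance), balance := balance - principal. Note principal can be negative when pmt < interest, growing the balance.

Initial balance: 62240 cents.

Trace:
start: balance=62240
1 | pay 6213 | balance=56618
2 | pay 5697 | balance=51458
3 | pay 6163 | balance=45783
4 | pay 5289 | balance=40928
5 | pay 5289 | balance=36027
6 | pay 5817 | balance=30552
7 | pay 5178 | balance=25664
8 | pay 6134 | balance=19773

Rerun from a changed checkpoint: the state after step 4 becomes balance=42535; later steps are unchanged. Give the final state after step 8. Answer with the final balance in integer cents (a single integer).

state after step 4 := balance=42535
5 | pay 5289 | balance=37650
6 | pay 5817 | balance=32190
7 | pay 5178 | balance=27317
8 | pay 6134 | balance=21442

21442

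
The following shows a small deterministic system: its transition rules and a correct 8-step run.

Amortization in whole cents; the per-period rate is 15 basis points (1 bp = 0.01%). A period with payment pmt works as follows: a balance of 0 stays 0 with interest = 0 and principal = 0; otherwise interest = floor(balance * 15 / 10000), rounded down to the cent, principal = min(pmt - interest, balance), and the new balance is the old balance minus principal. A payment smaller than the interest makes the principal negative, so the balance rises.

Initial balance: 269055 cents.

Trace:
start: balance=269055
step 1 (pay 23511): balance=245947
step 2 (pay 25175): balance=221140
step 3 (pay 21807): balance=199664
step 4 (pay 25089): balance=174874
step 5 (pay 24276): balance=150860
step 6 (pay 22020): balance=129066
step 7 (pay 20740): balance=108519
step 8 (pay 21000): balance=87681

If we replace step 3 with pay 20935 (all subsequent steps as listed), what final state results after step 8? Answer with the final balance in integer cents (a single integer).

88559

(re-executing from step 3 with the substitution; state before step 3: balance=221140)
step 3 (pay 20935): balance=200536
step 4 (pay 25089): balance=175747
step 5 (pay 24276): balance=151734
step 6 (pay 22020): balance=129941
step 7 (pay 20740): balance=109395
step 8 (pay 21000): balance=88559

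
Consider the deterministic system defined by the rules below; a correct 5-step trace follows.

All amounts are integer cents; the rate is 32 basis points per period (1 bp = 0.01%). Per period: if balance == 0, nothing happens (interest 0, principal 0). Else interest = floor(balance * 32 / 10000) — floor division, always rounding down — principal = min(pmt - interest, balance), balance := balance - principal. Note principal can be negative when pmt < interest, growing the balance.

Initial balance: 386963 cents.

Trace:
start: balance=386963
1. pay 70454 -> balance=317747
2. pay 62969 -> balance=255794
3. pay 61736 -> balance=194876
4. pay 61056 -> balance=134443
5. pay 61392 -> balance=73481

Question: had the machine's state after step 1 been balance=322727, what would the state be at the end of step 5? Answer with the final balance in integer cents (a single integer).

78525

state after step 1 := balance=322727
2. pay 62969 -> balance=260790
3. pay 61736 -> balance=199888
4. pay 61056 -> balance=139471
5. pay 61392 -> balance=78525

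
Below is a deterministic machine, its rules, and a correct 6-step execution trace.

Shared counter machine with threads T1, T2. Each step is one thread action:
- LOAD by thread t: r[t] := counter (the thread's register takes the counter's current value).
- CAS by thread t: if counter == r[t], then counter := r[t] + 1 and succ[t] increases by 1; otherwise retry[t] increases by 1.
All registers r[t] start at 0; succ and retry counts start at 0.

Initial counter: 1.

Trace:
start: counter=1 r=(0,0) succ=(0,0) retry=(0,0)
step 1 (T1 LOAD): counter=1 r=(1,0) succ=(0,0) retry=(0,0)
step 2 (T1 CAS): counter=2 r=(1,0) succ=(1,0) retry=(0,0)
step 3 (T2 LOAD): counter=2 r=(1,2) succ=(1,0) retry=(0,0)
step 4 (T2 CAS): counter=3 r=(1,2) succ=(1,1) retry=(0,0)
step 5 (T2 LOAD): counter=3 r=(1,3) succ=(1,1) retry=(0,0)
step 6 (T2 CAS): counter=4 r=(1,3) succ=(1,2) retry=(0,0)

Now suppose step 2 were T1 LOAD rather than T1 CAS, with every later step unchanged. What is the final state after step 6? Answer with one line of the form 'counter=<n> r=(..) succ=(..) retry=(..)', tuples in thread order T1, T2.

counter=3 r=(1,2) succ=(0,2) retry=(0,0)

(re-executing from step 2 with the substitution; state before step 2: counter=1 r=(1,0) succ=(0,0) retry=(0,0))
step 2 (T1 LOAD): counter=1 r=(1,0) succ=(0,0) retry=(0,0)
step 3 (T2 LOAD): counter=1 r=(1,1) succ=(0,0) retry=(0,0)
step 4 (T2 CAS): counter=2 r=(1,1) succ=(0,1) retry=(0,0)
step 5 (T2 LOAD): counter=2 r=(1,2) succ=(0,1) retry=(0,0)
step 6 (T2 CAS): counter=3 r=(1,2) succ=(0,2) retry=(0,0)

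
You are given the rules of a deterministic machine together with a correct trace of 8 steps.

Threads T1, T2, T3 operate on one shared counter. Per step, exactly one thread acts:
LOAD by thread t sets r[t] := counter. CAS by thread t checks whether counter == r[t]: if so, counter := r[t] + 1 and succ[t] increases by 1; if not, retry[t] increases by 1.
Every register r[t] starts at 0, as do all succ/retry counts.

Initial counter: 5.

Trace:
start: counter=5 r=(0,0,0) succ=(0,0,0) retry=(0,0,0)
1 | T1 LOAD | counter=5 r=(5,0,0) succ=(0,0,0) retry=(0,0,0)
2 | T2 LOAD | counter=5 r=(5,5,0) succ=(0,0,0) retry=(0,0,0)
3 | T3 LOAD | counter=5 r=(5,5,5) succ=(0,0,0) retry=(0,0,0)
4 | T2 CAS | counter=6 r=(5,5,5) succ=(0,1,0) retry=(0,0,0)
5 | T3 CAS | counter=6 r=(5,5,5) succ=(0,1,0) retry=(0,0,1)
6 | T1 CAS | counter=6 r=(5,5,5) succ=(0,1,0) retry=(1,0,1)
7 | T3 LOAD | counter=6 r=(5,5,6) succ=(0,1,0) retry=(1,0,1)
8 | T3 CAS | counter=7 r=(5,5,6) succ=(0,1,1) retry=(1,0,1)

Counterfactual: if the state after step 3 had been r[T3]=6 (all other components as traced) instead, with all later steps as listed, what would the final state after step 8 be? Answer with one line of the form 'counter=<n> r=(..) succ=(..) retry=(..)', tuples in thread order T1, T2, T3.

state after step 3 := counter=5 r=(5,5,6) succ=(0,0,0) retry=(0,0,0)
4 | T2 CAS | counter=6 r=(5,5,6) succ=(0,1,0) retry=(0,0,0)
5 | T3 CAS | counter=7 r=(5,5,6) succ=(0,1,1) retry=(0,0,0)
6 | T1 CAS | counter=7 r=(5,5,6) succ=(0,1,1) retry=(1,0,0)
7 | T3 LOAD | counter=7 r=(5,5,7) succ=(0,1,1) retry=(1,0,0)
8 | T3 CAS | counter=8 r=(5,5,7) succ=(0,1,2) retry=(1,0,0)

counter=8 r=(5,5,7) succ=(0,1,2) retry=(1,0,0)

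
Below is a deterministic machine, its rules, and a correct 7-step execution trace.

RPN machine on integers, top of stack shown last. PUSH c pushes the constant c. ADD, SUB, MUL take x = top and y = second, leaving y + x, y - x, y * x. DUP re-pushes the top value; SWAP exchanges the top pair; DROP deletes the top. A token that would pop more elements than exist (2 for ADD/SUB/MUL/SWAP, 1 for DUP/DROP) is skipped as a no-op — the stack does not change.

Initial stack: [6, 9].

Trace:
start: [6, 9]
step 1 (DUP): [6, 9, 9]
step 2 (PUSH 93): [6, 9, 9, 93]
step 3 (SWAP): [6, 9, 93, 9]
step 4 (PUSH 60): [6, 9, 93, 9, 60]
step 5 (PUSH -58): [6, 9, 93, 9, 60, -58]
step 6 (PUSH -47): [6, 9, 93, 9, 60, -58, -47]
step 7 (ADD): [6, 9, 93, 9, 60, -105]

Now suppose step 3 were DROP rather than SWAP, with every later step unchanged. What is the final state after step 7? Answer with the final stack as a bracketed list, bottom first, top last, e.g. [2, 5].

(re-executing from step 3 with the substitution; state before step 3: [6, 9, 9, 93])
step 3 (DROP): [6, 9, 9]
step 4 (PUSH 60): [6, 9, 9, 60]
step 5 (PUSH -58): [6, 9, 9, 60, -58]
step 6 (PUSH -47): [6, 9, 9, 60, -58, -47]
step 7 (ADD): [6, 9, 9, 60, -105]

[6, 9, 9, 60, -105]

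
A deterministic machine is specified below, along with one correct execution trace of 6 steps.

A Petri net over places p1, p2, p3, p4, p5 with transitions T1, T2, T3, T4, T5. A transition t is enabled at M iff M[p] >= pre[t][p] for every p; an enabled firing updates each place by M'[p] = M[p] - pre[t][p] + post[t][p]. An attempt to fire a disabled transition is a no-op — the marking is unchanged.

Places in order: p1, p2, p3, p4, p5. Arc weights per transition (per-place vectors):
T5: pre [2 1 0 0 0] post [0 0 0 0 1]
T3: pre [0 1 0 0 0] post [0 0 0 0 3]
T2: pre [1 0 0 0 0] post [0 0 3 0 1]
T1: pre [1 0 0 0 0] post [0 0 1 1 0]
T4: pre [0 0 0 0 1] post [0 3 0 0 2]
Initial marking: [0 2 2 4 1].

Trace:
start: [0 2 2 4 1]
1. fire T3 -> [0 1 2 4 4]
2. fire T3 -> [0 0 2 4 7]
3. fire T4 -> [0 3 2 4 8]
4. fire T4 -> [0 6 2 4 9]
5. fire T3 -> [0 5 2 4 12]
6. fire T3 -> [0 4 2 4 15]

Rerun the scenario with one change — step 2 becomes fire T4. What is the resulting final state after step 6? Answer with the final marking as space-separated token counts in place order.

0 8 2 4 13

(re-executing from step 2 with the substitution; state before step 2: [0 1 2 4 4])
2. fire T4 -> [0 4 2 4 5]
3. fire T4 -> [0 7 2 4 6]
4. fire T4 -> [0 10 2 4 7]
5. fire T3 -> [0 9 2 4 10]
6. fire T3 -> [0 8 2 4 13]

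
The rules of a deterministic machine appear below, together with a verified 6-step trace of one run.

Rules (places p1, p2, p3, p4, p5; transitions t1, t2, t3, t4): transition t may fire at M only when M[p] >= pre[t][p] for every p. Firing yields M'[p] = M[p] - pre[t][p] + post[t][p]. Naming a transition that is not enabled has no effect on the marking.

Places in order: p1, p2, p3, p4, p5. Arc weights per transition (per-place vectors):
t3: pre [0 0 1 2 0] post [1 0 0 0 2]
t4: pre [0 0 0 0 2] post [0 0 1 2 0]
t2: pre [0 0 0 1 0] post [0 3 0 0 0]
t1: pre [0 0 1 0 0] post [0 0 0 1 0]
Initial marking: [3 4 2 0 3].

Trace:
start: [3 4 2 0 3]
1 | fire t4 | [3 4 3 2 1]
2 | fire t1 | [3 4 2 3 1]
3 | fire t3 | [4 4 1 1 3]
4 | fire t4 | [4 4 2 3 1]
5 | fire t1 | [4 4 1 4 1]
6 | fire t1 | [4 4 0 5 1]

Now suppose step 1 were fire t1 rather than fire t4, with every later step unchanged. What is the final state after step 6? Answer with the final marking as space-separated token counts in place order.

3 4 0 5 1

(re-executing from step 1 with the substitution; state before step 1: [3 4 2 0 3])
1 | fire t1 | [3 4 1 1 3]
2 | fire t1 | [3 4 0 2 3]
3 | fire t3 | [3 4 0 2 3]
4 | fire t4 | [3 4 1 4 1]
5 | fire t1 | [3 4 0 5 1]
6 | fire t1 | [3 4 0 5 1]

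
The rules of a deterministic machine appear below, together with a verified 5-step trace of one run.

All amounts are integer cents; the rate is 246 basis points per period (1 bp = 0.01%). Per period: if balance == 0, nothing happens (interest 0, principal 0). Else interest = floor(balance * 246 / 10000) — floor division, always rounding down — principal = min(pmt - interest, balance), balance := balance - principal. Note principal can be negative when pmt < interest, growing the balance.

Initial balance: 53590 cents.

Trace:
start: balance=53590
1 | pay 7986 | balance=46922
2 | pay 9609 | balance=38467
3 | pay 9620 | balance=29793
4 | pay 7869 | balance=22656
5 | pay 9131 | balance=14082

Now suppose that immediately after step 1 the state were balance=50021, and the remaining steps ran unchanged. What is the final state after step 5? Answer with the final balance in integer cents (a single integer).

17497

state after step 1 := balance=50021
2 | pay 9609 | balance=41642
3 | pay 9620 | balance=33046
4 | pay 7869 | balance=25989
5 | pay 9131 | balance=17497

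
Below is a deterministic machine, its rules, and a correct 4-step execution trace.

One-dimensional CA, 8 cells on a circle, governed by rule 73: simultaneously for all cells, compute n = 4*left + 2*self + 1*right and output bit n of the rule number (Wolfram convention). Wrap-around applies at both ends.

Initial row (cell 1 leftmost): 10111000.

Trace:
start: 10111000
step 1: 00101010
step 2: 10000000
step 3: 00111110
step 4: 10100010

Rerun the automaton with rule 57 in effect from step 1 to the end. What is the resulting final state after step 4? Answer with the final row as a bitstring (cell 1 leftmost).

(re-executing steps 1..4 under rule 57; state before step 1: 10111000)
step 1: 01100110
step 2: 01010101
step 3: 10101010
step 4: 01010101

01010101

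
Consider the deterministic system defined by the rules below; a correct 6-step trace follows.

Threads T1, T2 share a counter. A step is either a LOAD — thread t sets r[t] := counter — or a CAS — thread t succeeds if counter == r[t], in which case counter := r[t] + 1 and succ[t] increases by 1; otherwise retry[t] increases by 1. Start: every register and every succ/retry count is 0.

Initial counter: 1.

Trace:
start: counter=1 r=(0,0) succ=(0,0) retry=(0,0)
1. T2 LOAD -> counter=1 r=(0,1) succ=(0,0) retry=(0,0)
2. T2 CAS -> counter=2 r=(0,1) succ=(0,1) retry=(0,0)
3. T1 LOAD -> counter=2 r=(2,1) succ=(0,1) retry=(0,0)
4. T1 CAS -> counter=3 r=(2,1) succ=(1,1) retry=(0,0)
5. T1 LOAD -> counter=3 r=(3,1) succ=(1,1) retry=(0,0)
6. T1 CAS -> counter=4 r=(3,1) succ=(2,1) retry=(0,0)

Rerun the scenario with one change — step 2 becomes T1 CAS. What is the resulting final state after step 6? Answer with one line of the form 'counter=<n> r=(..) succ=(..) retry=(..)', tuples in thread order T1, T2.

counter=3 r=(2,1) succ=(2,0) retry=(1,0)

(re-executing from step 2 with the substitution; state before step 2: counter=1 r=(0,1) succ=(0,0) retry=(0,0))
2. T1 CAS -> counter=1 r=(0,1) succ=(0,0) retry=(1,0)
3. T1 LOAD -> counter=1 r=(1,1) succ=(0,0) retry=(1,0)
4. T1 CAS -> counter=2 r=(1,1) succ=(1,0) retry=(1,0)
5. T1 LOAD -> counter=2 r=(2,1) succ=(1,0) retry=(1,0)
6. T1 CAS -> counter=3 r=(2,1) succ=(2,0) retry=(1,0)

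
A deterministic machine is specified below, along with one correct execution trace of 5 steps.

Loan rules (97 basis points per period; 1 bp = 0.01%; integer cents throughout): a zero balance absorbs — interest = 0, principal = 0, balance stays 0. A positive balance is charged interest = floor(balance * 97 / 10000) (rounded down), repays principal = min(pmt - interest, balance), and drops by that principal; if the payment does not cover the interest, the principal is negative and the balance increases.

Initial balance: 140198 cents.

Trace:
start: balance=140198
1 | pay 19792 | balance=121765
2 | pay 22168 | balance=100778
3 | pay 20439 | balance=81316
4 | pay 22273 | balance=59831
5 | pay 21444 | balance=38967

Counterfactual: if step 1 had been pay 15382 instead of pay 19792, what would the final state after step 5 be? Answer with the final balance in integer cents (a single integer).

43550

(re-executing from step 1 with the substitution; state before step 1: balance=140198)
1 | pay 15382 | balance=126175
2 | pay 22168 | balance=105230
3 | pay 20439 | balance=85811
4 | pay 22273 | balance=64370
5 | pay 21444 | balance=43550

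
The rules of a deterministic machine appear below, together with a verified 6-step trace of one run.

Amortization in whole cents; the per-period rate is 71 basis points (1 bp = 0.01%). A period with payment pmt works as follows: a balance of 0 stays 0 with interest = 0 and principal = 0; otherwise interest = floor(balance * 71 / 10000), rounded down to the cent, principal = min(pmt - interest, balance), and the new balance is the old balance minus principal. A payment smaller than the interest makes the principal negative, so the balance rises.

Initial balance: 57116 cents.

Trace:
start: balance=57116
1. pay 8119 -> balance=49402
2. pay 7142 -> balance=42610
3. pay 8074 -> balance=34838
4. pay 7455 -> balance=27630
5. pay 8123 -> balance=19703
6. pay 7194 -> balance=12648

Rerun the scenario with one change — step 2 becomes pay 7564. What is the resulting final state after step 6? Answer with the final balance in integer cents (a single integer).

(re-executing from step 2 with the substitution; state before step 2: balance=49402)
2. pay 7564 -> balance=42188
3. pay 8074 -> balance=34413
4. pay 7455 -> balance=27202
5. pay 8123 -> balance=19272
6. pay 7194 -> balance=12214

12214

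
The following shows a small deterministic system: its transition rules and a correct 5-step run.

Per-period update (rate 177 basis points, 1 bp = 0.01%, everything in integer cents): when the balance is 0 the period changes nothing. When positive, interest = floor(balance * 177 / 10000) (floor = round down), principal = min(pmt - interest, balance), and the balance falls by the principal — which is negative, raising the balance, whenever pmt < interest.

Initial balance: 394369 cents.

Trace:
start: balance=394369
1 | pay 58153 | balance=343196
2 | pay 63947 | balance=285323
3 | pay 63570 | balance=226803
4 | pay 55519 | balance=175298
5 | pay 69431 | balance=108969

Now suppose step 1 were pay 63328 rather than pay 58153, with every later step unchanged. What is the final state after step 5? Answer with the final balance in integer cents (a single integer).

(re-executing from step 1 with the substitution; state before step 1: balance=394369)
1 | pay 63328 | balance=338021
2 | pay 63947 | balance=280056
3 | pay 63570 | balance=221442
4 | pay 55519 | balance=169842
5 | pay 69431 | balance=103417

103417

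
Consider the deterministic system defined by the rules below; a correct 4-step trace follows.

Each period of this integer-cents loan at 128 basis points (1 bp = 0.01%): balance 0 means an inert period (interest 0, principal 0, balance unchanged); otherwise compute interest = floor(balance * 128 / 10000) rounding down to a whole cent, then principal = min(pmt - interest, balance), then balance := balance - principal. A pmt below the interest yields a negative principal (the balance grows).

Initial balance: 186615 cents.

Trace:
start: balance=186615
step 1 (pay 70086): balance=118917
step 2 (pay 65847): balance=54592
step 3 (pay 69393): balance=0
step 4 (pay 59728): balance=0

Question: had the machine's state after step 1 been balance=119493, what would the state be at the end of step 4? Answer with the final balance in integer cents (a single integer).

state after step 1 := balance=119493
step 2 (pay 65847): balance=55175
step 3 (pay 69393): balance=0
step 4 (pay 59728): balance=0

0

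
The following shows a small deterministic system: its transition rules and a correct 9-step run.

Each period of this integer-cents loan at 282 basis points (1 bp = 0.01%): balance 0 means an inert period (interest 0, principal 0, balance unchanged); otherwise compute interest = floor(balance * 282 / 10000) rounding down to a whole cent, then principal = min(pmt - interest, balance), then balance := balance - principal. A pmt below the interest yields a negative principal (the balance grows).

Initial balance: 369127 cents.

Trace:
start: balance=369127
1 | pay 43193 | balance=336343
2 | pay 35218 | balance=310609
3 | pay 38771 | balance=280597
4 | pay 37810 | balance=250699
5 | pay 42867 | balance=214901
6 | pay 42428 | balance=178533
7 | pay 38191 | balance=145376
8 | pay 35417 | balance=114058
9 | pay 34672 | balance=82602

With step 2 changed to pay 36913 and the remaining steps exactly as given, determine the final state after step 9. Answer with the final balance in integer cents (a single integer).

80543

(re-executing from step 2 with the substitution; state before step 2: balance=336343)
2 | pay 36913 | balance=308914
3 | pay 38771 | balance=278854
4 | pay 37810 | balance=248907
5 | pay 42867 | balance=213059
6 | pay 42428 | balance=176639
7 | pay 38191 | balance=143429
8 | pay 35417 | balance=112056
9 | pay 34672 | balance=80543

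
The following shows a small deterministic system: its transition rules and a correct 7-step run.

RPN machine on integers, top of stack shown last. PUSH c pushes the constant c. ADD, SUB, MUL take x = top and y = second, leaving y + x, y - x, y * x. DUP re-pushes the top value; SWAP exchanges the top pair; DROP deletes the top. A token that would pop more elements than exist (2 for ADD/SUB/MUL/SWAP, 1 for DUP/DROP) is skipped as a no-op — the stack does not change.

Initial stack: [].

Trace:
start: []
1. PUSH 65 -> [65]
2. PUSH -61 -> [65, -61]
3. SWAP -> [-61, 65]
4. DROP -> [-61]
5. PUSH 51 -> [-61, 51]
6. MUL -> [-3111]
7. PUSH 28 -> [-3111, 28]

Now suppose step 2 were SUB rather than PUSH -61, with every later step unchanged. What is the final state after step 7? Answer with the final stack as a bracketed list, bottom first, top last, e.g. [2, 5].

[51, 28]

(re-executing from step 2 with the substitution; state before step 2: [65])
2. SUB -> [65]
3. SWAP -> [65]
4. DROP -> []
5. PUSH 51 -> [51]
6. MUL -> [51]
7. PUSH 28 -> [51, 28]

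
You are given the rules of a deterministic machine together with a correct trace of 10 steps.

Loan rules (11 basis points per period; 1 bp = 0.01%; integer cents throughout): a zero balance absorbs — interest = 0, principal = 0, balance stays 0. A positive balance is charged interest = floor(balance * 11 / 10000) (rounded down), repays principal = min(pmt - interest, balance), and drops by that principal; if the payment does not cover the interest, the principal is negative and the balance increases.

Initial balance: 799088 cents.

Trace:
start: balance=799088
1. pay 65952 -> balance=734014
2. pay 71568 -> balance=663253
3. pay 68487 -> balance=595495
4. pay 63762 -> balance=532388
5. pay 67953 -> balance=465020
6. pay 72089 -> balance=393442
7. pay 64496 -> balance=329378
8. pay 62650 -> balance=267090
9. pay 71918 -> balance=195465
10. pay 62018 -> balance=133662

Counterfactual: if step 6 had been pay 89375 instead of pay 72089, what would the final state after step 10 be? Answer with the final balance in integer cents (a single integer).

(re-executing from step 6 with the substitution; state before step 6: balance=465020)
6. pay 89375 -> balance=376156
7. pay 64496 -> balance=312073
8. pay 62650 -> balance=249766
9. pay 71918 -> balance=178122
10. pay 62018 -> balance=116299

116299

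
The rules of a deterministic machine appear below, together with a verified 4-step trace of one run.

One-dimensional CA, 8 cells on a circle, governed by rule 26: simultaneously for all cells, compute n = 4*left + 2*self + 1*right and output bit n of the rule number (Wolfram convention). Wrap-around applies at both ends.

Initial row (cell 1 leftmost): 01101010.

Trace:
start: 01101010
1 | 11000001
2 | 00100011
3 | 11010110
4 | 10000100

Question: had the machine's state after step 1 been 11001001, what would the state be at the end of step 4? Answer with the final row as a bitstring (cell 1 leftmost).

10011011

state after step 1 := 11001001
2 | 00110111
3 | 11100100
4 | 10011011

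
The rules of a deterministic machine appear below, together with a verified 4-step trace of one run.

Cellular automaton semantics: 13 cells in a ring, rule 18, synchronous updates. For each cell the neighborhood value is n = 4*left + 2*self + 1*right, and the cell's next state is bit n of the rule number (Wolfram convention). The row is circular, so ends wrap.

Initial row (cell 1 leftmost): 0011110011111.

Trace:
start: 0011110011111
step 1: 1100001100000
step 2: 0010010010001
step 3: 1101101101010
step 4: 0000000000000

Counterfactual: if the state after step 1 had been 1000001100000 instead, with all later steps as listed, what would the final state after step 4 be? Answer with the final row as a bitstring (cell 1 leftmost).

state after step 1 := 1000001100000
step 2: 0100010010001
step 3: 0010101101010
step 4: 0100000000001

0100000000001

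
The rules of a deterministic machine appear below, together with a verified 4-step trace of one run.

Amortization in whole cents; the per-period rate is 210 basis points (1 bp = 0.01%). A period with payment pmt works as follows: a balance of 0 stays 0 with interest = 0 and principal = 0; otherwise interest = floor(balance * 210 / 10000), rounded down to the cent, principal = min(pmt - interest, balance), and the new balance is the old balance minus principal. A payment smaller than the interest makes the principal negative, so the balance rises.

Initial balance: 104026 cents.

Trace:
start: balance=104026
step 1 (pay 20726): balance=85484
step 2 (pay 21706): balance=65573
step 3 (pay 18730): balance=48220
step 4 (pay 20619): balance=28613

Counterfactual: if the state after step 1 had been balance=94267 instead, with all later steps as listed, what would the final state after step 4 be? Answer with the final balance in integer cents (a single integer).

37960

state after step 1 := balance=94267
step 2 (pay 21706): balance=74540
step 3 (pay 18730): balance=57375
step 4 (pay 20619): balance=37960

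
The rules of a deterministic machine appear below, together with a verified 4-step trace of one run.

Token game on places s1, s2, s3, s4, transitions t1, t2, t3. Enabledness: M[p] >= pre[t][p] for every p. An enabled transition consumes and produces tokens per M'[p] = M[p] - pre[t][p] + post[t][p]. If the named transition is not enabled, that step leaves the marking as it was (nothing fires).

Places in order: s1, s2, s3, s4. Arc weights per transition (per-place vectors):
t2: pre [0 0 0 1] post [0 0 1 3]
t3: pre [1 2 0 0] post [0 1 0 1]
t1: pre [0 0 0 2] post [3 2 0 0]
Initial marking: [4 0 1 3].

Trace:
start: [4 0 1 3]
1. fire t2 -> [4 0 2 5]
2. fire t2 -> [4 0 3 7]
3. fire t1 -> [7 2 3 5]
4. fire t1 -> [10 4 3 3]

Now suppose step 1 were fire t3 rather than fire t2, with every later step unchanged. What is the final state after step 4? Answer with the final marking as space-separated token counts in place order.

(re-executing from step 1 with the substitution; state before step 1: [4 0 1 3])
1. fire t3 -> [4 0 1 3]
2. fire t2 -> [4 0 2 5]
3. fire t1 -> [7 2 2 3]
4. fire t1 -> [10 4 2 1]

10 4 2 1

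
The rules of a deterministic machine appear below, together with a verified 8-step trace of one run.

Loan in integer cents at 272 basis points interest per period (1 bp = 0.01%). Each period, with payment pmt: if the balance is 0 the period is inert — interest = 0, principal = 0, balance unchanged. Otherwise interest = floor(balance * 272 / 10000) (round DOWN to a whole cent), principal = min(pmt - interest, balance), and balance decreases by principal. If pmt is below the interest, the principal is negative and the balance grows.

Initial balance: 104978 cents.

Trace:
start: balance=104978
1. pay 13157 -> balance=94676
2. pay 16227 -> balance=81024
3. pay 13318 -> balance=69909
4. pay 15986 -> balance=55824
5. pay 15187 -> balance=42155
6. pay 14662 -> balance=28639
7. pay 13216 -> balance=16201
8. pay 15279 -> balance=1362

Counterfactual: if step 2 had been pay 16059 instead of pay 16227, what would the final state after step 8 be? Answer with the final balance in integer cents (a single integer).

1561

(re-executing from step 2 with the substitution; state before step 2: balance=94676)
2. pay 16059 -> balance=81192
3. pay 13318 -> balance=70082
4. pay 15986 -> balance=56002
5. pay 15187 -> balance=42338
6. pay 14662 -> balance=28827
7. pay 13216 -> balance=16395
8. pay 15279 -> balance=1561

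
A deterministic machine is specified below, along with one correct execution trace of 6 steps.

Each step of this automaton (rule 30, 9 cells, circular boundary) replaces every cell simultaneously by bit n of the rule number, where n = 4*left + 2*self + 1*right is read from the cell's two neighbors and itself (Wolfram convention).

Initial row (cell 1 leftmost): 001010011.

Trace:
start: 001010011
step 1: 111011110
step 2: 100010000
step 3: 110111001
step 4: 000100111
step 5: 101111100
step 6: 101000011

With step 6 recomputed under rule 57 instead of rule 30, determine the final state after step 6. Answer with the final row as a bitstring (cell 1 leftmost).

(re-executing step 6 under rule 57; state before step 6: 101111100)
step 6: 011000010

011000010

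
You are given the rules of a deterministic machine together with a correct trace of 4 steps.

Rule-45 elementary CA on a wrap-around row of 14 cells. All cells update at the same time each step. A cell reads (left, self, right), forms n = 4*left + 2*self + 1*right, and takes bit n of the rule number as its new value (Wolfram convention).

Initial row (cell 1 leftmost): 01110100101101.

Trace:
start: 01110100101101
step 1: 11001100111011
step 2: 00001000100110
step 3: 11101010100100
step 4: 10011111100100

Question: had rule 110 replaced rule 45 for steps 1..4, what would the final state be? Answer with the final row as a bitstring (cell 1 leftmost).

(re-executing steps 1..4 under rule 110; state before step 1: 01110100101101)
step 1: 11011101111111
step 2: 01110111000000
step 3: 11011101000000
step 4: 11110111000001

11110111000001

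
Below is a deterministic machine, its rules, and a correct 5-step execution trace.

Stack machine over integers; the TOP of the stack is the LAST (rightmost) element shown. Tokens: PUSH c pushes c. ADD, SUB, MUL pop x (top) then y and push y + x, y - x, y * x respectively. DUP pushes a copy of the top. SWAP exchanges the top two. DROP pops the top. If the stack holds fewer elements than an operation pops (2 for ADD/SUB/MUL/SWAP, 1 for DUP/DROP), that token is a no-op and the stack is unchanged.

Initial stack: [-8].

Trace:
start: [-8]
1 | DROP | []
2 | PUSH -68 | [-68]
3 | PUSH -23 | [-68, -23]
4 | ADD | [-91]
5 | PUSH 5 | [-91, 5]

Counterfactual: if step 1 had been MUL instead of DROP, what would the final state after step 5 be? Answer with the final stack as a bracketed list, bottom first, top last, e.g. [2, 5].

(re-executing from step 1 with the substitution; state before step 1: [-8])
1 | MUL | [-8]
2 | PUSH -68 | [-8, -68]
3 | PUSH -23 | [-8, -68, -23]
4 | ADD | [-8, -91]
5 | PUSH 5 | [-8, -91, 5]

[-8, -91, 5]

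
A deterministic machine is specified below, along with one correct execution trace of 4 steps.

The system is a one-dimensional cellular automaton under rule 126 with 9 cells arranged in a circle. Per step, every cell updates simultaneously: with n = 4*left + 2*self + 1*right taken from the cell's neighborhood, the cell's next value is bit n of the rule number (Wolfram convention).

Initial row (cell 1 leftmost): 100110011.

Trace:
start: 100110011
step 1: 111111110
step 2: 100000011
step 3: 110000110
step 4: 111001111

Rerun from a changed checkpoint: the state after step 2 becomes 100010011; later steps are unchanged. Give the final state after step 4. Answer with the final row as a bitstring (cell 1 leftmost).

111100011

state after step 2 := 100010011
step 3: 110111110
step 4: 111100011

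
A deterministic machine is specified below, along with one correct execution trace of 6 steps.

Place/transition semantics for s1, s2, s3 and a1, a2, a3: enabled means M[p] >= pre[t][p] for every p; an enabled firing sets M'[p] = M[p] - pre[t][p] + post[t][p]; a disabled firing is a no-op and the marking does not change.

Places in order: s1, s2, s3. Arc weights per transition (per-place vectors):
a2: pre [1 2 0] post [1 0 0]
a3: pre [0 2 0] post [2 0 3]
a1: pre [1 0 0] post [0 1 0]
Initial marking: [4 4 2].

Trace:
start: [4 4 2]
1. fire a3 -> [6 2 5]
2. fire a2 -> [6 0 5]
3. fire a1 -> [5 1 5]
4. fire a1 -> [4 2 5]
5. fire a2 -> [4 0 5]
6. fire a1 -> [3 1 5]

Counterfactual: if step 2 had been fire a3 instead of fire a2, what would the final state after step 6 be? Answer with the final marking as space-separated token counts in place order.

(re-executing from step 2 with the substitution; state before step 2: [6 2 5])
2. fire a3 -> [8 0 8]
3. fire a1 -> [7 1 8]
4. fire a1 -> [6 2 8]
5. fire a2 -> [6 0 8]
6. fire a1 -> [5 1 8]

5 1 8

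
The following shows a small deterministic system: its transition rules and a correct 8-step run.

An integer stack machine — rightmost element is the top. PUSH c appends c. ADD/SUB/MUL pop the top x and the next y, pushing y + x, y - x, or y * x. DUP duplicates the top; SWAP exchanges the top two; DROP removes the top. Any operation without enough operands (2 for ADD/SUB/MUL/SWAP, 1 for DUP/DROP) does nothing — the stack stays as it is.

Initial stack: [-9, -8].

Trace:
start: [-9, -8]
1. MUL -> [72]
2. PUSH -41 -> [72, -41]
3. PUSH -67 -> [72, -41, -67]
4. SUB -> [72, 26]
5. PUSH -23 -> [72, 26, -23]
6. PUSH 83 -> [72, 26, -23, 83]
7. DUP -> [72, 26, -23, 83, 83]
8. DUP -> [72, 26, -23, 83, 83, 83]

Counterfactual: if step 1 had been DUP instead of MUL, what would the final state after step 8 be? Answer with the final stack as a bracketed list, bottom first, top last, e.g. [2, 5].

[-9, -8, -8, 26, -23, 83, 83, 83]

(re-executing from step 1 with the substitution; state before step 1: [-9, -8])
1. DUP -> [-9, -8, -8]
2. PUSH -41 -> [-9, -8, -8, -41]
3. PUSH -67 -> [-9, -8, -8, -41, -67]
4. SUB -> [-9, -8, -8, 26]
5. PUSH -23 -> [-9, -8, -8, 26, -23]
6. PUSH 83 -> [-9, -8, -8, 26, -23, 83]
7. DUP -> [-9, -8, -8, 26, -23, 83, 83]
8. DUP -> [-9, -8, -8, 26, -23, 83, 83, 83]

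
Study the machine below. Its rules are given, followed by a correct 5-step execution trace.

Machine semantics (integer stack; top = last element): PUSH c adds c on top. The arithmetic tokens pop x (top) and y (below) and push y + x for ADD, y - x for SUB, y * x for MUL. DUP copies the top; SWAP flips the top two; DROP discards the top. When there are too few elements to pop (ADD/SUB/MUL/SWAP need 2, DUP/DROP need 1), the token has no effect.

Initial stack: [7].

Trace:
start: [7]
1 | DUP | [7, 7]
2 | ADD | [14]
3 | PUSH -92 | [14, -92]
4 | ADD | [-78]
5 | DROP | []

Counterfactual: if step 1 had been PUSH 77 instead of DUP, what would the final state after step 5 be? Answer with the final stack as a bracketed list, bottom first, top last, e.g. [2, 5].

(re-executing from step 1 with the substitution; state before step 1: [7])
1 | PUSH 77 | [7, 77]
2 | ADD | [84]
3 | PUSH -92 | [84, -92]
4 | ADD | [-8]
5 | DROP | []

[]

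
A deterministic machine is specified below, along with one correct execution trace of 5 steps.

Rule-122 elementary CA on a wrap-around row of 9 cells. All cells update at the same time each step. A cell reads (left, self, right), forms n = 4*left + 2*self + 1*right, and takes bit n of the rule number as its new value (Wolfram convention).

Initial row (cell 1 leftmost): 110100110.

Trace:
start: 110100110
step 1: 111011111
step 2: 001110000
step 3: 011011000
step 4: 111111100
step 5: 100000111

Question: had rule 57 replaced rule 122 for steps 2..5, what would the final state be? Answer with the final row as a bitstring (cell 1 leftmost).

100110111

(re-executing steps 2..5 under rule 57; state before step 2: 111011111)
step 2: 000110000
step 3: 110101111
step 4: 001011000
step 5: 100110111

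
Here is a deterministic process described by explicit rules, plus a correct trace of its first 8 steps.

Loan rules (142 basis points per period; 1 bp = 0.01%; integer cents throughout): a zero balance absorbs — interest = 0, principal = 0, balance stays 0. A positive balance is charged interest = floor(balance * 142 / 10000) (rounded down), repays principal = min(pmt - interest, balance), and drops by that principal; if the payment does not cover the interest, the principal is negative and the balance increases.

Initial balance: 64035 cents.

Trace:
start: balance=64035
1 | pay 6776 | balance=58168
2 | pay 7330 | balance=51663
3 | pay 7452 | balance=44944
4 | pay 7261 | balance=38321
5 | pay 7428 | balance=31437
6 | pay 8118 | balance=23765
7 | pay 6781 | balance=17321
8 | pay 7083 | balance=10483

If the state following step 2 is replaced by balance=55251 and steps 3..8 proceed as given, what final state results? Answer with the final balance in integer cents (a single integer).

state after step 2 := balance=55251
3 | pay 7452 | balance=48583
4 | pay 7261 | balance=42011
5 | pay 7428 | balance=35179
6 | pay 8118 | balance=27560
7 | pay 6781 | balance=21170
8 | pay 7083 | balance=14387

14387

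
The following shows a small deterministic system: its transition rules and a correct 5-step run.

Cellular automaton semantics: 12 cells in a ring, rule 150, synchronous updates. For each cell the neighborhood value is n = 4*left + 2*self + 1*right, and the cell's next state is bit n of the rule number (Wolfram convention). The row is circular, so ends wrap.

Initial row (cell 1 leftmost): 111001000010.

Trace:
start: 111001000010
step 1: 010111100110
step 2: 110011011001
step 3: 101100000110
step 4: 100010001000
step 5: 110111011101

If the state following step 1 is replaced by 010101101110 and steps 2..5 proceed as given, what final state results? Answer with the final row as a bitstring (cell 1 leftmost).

state after step 1 := 010101101110
step 2: 110100000101
step 3: 100110001100
step 4: 111001010011
step 5: 110111011101

110111011101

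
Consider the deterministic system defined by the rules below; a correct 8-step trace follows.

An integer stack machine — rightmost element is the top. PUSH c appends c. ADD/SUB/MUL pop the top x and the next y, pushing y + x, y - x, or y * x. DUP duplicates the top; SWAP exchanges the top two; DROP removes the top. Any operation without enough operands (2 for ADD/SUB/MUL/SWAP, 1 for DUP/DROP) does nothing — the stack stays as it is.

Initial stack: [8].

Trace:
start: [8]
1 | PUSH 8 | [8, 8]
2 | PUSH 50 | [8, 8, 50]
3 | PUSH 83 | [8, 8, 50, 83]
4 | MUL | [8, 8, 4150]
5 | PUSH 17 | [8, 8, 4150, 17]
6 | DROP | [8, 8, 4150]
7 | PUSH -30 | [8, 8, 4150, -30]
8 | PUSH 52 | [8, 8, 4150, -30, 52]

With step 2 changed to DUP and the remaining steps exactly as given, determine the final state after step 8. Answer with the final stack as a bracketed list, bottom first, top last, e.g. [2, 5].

[8, 8, 664, -30, 52]

(re-executing from step 2 with the substitution; state before step 2: [8, 8])
2 | DUP | [8, 8, 8]
3 | PUSH 83 | [8, 8, 8, 83]
4 | MUL | [8, 8, 664]
5 | PUSH 17 | [8, 8, 664, 17]
6 | DROP | [8, 8, 664]
7 | PUSH -30 | [8, 8, 664, -30]
8 | PUSH 52 | [8, 8, 664, -30, 52]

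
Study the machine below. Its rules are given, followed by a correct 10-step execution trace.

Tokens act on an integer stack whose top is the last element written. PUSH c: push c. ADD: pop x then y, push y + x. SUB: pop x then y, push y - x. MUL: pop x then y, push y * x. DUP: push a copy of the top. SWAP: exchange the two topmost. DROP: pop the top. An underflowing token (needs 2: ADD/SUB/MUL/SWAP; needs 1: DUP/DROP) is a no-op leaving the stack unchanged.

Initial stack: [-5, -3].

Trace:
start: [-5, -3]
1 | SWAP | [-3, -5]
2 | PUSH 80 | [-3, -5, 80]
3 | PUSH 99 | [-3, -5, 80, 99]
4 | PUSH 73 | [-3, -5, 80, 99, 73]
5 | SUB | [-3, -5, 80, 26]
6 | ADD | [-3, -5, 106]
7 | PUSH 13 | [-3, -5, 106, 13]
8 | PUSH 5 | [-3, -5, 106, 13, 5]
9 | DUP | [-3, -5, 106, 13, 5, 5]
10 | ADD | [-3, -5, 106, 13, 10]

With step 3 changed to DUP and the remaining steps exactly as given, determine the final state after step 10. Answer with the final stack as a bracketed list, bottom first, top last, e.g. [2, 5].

(re-executing from step 3 with the substitution; state before step 3: [-3, -5, 80])
3 | DUP | [-3, -5, 80, 80]
4 | PUSH 73 | [-3, -5, 80, 80, 73]
5 | SUB | [-3, -5, 80, 7]
6 | ADD | [-3, -5, 87]
7 | PUSH 13 | [-3, -5, 87, 13]
8 | PUSH 5 | [-3, -5, 87, 13, 5]
9 | DUP | [-3, -5, 87, 13, 5, 5]
10 | ADD | [-3, -5, 87, 13, 10]

[-3, -5, 87, 13, 10]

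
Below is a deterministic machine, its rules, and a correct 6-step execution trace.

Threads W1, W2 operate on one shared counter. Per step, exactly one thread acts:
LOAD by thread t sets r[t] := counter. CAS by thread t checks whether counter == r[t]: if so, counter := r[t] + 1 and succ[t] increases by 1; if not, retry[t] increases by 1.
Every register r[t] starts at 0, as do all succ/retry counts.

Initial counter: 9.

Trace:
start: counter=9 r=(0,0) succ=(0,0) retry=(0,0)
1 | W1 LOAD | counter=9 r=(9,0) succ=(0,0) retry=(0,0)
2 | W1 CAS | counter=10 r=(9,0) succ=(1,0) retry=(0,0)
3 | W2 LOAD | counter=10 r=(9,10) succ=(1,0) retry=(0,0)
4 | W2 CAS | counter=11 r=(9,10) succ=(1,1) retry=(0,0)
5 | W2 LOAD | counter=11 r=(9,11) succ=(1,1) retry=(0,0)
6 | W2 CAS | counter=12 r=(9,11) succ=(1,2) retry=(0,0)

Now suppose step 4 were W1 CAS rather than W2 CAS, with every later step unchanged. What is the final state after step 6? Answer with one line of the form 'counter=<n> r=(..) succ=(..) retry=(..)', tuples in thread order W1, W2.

counter=11 r=(9,10) succ=(1,1) retry=(1,0)

(re-executing from step 4 with the substitution; state before step 4: counter=10 r=(9,10) succ=(1,0) retry=(0,0))
4 | W1 CAS | counter=10 r=(9,10) succ=(1,0) retry=(1,0)
5 | W2 LOAD | counter=10 r=(9,10) succ=(1,0) retry=(1,0)
6 | W2 CAS | counter=11 r=(9,10) succ=(1,1) retry=(1,0)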